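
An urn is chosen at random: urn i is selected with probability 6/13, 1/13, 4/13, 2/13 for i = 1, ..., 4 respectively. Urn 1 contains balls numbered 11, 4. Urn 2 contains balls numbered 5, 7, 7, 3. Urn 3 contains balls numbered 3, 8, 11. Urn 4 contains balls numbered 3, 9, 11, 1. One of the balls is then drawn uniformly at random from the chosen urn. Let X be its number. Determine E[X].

551/78

E[X | urn 1] = (11+4)/2 = 15/2.
E[X | urn 2] = (5+7+7+3)/4 = 11/2.
E[X | urn 3] = (3+8+11)/3 = 22/3.
E[X | urn 4] = (3+9+11+1)/4 = 6.
By the law of total expectation,
E[X] = (6/13)·(15/2) + (1/13)·(11/2) + (4/13)·(22/3) + (2/13)·(6) = 551/78.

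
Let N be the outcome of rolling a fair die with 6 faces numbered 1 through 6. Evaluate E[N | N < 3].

3/2

Given N < 3, N is equally likely to be any of {1, 2}.
E[N | N < 3] = (1 + 2) / 2 = 3/2.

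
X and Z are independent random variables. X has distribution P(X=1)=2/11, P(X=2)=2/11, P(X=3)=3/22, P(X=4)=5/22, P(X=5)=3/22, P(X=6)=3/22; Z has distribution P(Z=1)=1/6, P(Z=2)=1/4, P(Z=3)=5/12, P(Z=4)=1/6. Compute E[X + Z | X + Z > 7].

P(X + Z > 7) = 61/264.
Summing (X+Z)·P(x,y) over outcomes with X + Z > 7 gives 521/264.
E[X + Z | X + Z > 7] = (521/264) / (61/264) = 521/61.

521/61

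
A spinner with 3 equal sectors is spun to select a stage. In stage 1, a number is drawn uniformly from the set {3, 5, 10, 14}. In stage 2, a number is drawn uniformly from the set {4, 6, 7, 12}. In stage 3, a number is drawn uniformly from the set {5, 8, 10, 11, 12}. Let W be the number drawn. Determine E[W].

E[W | stage 1] = (3+5+10+14)/4 = 8.
E[W | stage 2] = (4+6+7+12)/4 = 29/4.
E[W | stage 3] = (5+8+10+11+12)/5 = 46/5.
E[W] = (1/3)·(8) + (1/3)·(29/4) + (1/3)·(46/5) = 163/20.

163/20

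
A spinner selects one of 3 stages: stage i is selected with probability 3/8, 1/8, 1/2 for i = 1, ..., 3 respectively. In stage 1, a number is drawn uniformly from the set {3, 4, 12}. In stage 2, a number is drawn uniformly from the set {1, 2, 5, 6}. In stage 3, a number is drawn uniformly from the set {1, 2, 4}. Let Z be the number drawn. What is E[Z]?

E[Z | stage 1] = (3+4+12)/3 = 19/3.
E[Z | stage 2] = (1+2+5+6)/4 = 7/2.
E[Z | stage 3] = (1+2+4)/3 = 7/3.
By the law of total expectation,
E[Z] = (3/8)·(19/3) + (1/8)·(7/2) + (1/2)·(7/3) = 191/48.

191/48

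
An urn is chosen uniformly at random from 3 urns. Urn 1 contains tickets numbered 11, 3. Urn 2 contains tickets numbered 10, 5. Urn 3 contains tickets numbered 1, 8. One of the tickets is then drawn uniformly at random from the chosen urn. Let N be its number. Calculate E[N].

E[N | urn 1] = (11+3)/2 = 7.
E[N | urn 2] = (10+5)/2 = 15/2.
E[N | urn 3] = (1+8)/2 = 9/2.
By the law of total expectation,
E[N] = (1/3)·(7) + (1/3)·(15/2) + (1/3)·(9/2) = 19/3.

19/3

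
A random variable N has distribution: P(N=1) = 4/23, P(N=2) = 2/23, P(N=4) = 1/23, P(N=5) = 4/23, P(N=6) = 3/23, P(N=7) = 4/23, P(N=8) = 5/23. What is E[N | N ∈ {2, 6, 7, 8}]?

P(N ∈ {2, 6, 7, 8}) = 14/23.
Σ over the event: 2·2/23 + 6·3/23 + 7·4/23 + 8·5/23 = 90/23.
E[N | N ∈ {2, 6, 7, 8}] = (90/23) / (14/23) = 45/7.

45/7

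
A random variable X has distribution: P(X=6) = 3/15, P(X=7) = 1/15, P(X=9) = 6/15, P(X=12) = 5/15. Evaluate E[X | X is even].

P(X is even) = 8/15.
Σ over the event: 6·1/5 + 12·1/3 = 26/5.
E[X | X is even] = (26/5) / (8/15) = 39/4.

39/4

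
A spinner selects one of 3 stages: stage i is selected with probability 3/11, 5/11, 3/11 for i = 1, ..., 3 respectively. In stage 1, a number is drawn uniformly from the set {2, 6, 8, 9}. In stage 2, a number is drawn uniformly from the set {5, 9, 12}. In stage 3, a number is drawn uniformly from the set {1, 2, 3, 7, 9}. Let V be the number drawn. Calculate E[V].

E[V | stage 1] = (2+6+8+9)/4 = 25/4.
E[V | stage 2] = (5+9+12)/3 = 26/3.
E[V | stage 3] = (1+2+3+7+9)/5 = 22/5.
By the law of total expectation,
E[V] = (3/11)·(25/4) + (5/11)·(26/3) + (3/11)·(22/5) = 4517/660.

4517/660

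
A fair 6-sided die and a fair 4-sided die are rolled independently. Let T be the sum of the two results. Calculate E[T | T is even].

6

P(T is even) = 1/2.
Σ over the event: 2·1/24 + 4·1/8 + 6·1/6 + 8·1/8 + 10·1/24 = 3.
E[T | T is even] = (3) / (1/2) = 6.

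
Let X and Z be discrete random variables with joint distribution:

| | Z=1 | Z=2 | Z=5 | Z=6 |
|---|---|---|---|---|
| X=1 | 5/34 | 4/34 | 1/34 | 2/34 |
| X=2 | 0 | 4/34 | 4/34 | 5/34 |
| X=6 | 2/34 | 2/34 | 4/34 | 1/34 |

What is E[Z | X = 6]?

32/9

P(X = 6) = 9/34.
Σ Z·P over the event = 1·(2/34) + 2·(2/34) + 5·(4/34) + 6·(1/34) = 16/17.
E[Z | X = 6] = (16/17) / (9/34) = 32/9.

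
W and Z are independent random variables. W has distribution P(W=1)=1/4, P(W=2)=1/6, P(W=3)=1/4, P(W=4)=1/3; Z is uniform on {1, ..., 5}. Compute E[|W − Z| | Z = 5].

P(Z = 5) = 1/5.
Summing |W−Z|·P(x,y) over outcomes with Z = 5 gives 7/15.
E[|W − Z| | Z = 5] = (7/15) / (1/5) = 7/3.

7/3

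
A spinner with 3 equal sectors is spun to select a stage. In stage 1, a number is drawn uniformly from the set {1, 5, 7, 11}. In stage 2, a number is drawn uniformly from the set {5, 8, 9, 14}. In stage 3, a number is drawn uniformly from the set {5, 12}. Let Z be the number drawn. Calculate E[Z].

47/6

E[Z | stage 1] = (1+5+7+11)/4 = 6.
E[Z | stage 2] = (5+8+9+14)/4 = 9.
E[Z | stage 3] = (5+12)/2 = 17/2.
By the law of total expectation,
E[Z] = (1/3)·(6) + (1/3)·(9) + (1/3)·(17/2) = 47/6.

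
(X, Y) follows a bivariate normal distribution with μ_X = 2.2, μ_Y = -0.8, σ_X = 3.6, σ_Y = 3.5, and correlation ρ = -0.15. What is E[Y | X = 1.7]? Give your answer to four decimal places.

-0.7271

The regression of Y on X has slope ρ·σ_Y/σ_X and passes through (μ_X, μ_Y).
E[Y | X=1.7] = -0.8 + (-0.15)·(3.5/3.6)·(1.7 − (2.2)) = -0.8 + (-0.14583)·(-0.5) = -0.7271.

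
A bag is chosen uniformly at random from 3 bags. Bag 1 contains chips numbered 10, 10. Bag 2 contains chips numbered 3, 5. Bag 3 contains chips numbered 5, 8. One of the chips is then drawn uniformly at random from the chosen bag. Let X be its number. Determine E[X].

E[X | bag 1] = (10+10)/2 = 10.
E[X | bag 2] = (3+5)/2 = 4.
E[X | bag 3] = (5+8)/2 = 13/2.
E[X] = (1/3)·(10) + (1/3)·(4) + (1/3)·(13/2) = 41/6.

41/6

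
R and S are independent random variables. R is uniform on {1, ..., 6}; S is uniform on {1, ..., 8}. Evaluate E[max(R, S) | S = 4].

P(S = 4) = 1/8.
Summing max(R,S)·P(x,y) over outcomes with S = 4 gives 9/16.
E[max(R, S) | S = 4] = (9/16) / (1/8) = 9/2.

9/2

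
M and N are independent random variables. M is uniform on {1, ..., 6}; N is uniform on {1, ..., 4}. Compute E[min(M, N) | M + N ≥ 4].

P(M + N ≥ 4) = 7/8.
Summing min(M,N)·P(x,y) over outcomes with M + N ≥ 4 gives 47/24.
E[min(M, N) | M + N ≥ 4] = (47/24) / (7/8) = 47/21.

47/21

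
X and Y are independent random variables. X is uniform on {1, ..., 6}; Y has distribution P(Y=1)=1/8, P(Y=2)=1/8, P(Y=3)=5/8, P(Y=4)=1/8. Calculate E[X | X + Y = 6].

13/4

P(X + Y = 6) = 1/6.
Summing X·P(x,y) over outcomes with X + Y = 6 gives 13/24.
E[X | X + Y = 6] = (13/24) / (1/6) = 13/4.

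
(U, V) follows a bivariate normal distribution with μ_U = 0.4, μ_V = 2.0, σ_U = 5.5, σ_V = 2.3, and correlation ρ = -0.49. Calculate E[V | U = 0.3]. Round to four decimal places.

The regression of V on U has slope ρ·σ_V/σ_U and passes through (μ_U, μ_V).
E[V | U=0.3] = 2.0 + (-0.49)·(2.3/5.5)·(0.3 − (0.4)) = 2.0 + (-0.20491)·(-0.1) = 2.0205.

2.0205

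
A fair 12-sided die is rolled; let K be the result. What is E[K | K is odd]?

6

Given K is odd, K is equally likely to be any of {1, 3, 5, 7, 9, 11}.
E[K | K is odd] = (1 + 3 + 5 + 7 + 9 + 11) / 6 = 6.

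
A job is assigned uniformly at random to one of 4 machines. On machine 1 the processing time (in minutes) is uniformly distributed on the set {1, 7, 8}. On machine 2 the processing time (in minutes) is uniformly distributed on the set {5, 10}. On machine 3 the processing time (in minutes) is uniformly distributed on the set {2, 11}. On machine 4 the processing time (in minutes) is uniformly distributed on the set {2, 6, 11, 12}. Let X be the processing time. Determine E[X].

325/48

E[X | machine 1] = (1+7+8)/3 = 16/3.
E[X | machine 2] = (5+10)/2 = 15/2.
E[X | machine 3] = (2+11)/2 = 13/2.
E[X | machine 4] = (2+6+11+12)/4 = 31/4.
E[X] = (1/4)·(16/3) + (1/4)·(15/2) + (1/4)·(13/2) + (1/4)·(31/4) = 325/48.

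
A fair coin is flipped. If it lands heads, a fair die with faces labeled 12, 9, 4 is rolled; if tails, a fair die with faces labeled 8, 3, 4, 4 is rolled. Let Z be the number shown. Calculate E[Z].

E[Z | heads] = (12+9+4)/3 = 25/3.
E[Z | tails] = (8+3+4+4)/4 = 19/4.
By the law of total expectation,
E[Z] = (1/2)·(25/3) + (1/2)·(19/4) = 157/24.

157/24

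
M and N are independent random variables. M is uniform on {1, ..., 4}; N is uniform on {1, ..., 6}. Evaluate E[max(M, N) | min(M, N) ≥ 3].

37/8

Outcomes with min(M, N) ≥ 3: (3,3), (3,4), (3,5), (3,6), (4,3), (4,4), (4,5), (4,6), each with probability 1/24.
E[max(M, N) | min(M, N) ≥ 3] = (3 + 4 + 5 + 6 + 4 + 4 + 5 + 6) / 8 = 37/8.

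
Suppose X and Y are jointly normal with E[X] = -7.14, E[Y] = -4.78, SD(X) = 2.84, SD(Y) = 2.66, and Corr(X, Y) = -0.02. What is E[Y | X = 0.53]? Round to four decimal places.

-4.9237

For a bivariate normal, E[Y | X=x] = μ_Y + ρ·(σ_Y/σ_X)·(x − μ_X).
E[Y | X=0.53] = -4.78 + (-0.02)·(2.66/2.84)·(0.53 − (-7.14)) = -4.78 + (-0.018732)·(7.67) = -4.9237.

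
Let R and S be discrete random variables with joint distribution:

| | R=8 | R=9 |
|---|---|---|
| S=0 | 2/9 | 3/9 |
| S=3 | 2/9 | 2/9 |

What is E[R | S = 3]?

P(S = 3) = 4/9.
Summing R·P(R=x,S=y) over the conditioning event gives 34/9.
E[R | S = 3] = (34/9) / (4/9) = 17/2.

17/2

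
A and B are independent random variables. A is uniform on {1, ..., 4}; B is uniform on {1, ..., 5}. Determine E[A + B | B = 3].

11/2

P(B = 3) = 1/5.
Summing (A+B)·P(x,y) over outcomes with B = 3 gives 11/10.
E[A + B | B = 3] = (11/10) / (1/5) = 11/2.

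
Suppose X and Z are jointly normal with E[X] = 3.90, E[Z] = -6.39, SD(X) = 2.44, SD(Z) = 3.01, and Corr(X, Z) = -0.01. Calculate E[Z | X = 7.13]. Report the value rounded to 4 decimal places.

E[Z | X=x] = μ_Z + ρ(σ_Z/σ_X)(x − μ_X) for jointly normal variables.
E[Z | X=7.13] = -6.39 + (-0.01)·(3.01/2.44)·(7.13 − (3.90)) = -6.39 + (-0.012336)·(3.23) = -6.4298.

-6.4298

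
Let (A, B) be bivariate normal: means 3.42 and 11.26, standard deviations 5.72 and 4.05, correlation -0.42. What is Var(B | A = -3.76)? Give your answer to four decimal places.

13.5091

Var(B | A=x) = (1 − ρ²)·σ_B².
Var(B | A=-3.76) = (4.05)²·(1 − (-0.42)²) = 16.4025·0.8236 = 13.5091.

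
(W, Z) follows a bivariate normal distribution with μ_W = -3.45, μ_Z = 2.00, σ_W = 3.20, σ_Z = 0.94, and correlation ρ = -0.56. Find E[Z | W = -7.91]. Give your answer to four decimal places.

2.7337

For a bivariate normal, E[Z | W=x] = μ_Z + ρ·(σ_Z/σ_W)·(x − μ_W).
E[Z | W=-7.91] = 2.00 + (-0.56)·(0.94/3.20)·(-7.91 − (-3.45)) = 2.00 + (-0.1645)·(-4.46) = 2.7337.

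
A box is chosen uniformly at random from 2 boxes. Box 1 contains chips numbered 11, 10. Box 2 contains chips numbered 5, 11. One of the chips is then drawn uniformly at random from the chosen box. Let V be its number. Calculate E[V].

37/4

E[V | box 1] = (11+10)/2 = 21/2.
E[V | box 2] = (5+11)/2 = 8.
By the law of total expectation,
E[V] = (1/2)·(21/2) + (1/2)·(8) = 37/4.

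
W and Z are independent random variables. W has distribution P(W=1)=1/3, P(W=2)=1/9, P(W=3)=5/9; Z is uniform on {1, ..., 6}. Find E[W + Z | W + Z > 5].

P(W + Z > 5) = 29/54.
Summing (W+Z)·P(x,y) over outcomes with W + Z > 5 gives 35/9.
E[W + Z | W + Z > 5] = (35/9) / (29/54) = 210/29.

210/29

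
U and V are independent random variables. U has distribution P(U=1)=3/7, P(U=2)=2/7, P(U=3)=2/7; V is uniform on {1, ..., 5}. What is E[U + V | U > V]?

P(U > V) = 6/35.
Summing (U+V)·P(x,y) over outcomes with U > V gives 24/35.
E[U + V | U > V] = (24/35) / (6/35) = 4.

4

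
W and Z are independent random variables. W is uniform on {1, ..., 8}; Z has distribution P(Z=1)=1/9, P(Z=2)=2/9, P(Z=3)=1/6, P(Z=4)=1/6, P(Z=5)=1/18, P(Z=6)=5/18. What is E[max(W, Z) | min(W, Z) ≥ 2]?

P(min(W, Z) ≥ 2) = 7/9.
Summing max(W,Z)·P(x,y) over outcomes with min(W, Z) ≥ 2 gives 157/36.
E[max(W, Z) | min(W, Z) ≥ 2] = (157/36) / (7/9) = 157/28.

157/28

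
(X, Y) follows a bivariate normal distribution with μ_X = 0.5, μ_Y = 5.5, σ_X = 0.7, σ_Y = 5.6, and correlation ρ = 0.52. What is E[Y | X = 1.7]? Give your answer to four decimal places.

The regression of Y on X has slope ρ·σ_Y/σ_X and passes through (μ_X, μ_Y).
E[Y | X=1.7] = 5.5 + (0.52)·(5.6/0.7)·(1.7 − (0.5)) = 5.5 + (4.16)·(1.2) = 10.4920.

10.4920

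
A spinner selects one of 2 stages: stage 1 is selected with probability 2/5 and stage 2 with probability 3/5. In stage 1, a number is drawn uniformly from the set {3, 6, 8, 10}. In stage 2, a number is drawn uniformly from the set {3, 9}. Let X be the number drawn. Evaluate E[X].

E[X | stage 1] = (3+6+8+10)/4 = 27/4.
E[X | stage 2] = (3+9)/2 = 6.
E[X] = (2/5)·(27/4) + (3/5)·(6) = 63/10.

63/10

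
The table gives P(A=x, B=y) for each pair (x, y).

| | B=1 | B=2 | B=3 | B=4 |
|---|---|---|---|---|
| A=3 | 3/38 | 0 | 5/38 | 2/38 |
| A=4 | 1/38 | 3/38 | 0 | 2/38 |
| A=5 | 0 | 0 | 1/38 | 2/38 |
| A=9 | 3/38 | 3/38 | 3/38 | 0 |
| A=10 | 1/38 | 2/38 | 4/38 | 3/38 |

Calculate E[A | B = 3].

P(B = 3) = 13/38.
Σ A·P over the event = 3·(5/38) + 5·(1/38) + 9·(3/38) + 10·(4/38) = 87/38.
E[A | B = 3] = (87/38) / (13/38) = 87/13.

87/13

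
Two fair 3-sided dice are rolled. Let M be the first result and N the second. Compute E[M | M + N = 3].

Outcomes with M + N = 3: (1,2), (2,1), each with probability 1/9.
E[M | M + N = 3] = (1 + 2) / 2 = 3/2.

3/2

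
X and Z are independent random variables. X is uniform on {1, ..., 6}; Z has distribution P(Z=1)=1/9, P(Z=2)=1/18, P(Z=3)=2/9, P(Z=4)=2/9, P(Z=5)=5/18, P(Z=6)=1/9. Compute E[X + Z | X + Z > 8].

346/35

P(X + Z > 8) = 35/108.
Summing (X+Z)·P(x,y) over outcomes with X + Z > 8 gives 173/54.
E[X + Z | X + Z > 8] = (173/54) / (35/108) = 346/35.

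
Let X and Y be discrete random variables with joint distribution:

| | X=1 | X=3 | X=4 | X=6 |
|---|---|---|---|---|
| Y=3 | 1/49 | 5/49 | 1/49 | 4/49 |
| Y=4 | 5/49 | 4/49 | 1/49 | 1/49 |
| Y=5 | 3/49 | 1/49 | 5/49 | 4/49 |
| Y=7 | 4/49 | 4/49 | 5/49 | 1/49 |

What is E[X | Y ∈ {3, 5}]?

47/12

P(Y ∈ {3, 5}) = 24/49.
Summing X·P(X=x,Y=y) over the conditioning event gives 94/49.
E[X | Y ∈ {3, 5}] = (94/49) / (24/49) = 47/12.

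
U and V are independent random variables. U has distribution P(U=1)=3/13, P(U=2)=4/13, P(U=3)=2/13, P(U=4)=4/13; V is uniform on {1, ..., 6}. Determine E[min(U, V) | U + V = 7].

29/13

P(U + V = 7) = 1/6.
Summing min(U,V)·P(x,y) over outcomes with U + V = 7 gives 29/78.
E[min(U, V) | U + V = 7] = (29/78) / (1/6) = 29/13.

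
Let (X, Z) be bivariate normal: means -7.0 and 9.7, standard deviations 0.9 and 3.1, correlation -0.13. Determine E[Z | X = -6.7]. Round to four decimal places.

9.5657

E[Z | X=x] = μ_Z + ρ(σ_Z/σ_X)(x − μ_X) for jointly normal variables.
E[Z | X=-6.7] = 9.7 + (-0.13)·(3.1/0.9)·(-6.7 − (-7.0)) = 9.7 + (-0.44778)·(0.3) = 9.5657.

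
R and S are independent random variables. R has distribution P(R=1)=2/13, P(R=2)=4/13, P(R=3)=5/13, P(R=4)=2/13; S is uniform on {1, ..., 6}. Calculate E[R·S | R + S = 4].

P(R + S = 4) = 11/78.
Summing RS·P(x,y) over outcomes with R + S = 4 gives 37/78.
E[R·S | R + S = 4] = (37/78) / (11/78) = 37/11.

37/11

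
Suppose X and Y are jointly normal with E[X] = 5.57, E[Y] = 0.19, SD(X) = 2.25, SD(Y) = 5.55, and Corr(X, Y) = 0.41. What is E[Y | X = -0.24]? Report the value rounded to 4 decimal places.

The regression of Y on X has slope ρ·σ_Y/σ_X and passes through (μ_X, μ_Y).
E[Y | X=-0.24] = 0.19 + (0.41)·(5.55/2.25)·(-0.24 − (5.57)) = 0.19 + (1.01133)·(-5.81) = -5.6858.

-5.6858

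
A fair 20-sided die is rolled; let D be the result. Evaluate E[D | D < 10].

Given D < 10, D is equally likely to be any of {1, 2, 3, 4, 5, 6, 7, 8, 9}.
E[D | D < 10] = (1 + 2 + 3 + 4 + 5 + 6 + 7 + 8 + 9) / 9 = 5.

5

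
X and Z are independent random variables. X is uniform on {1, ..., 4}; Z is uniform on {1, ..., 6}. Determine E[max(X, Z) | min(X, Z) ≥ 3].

Outcomes with min(X, Z) ≥ 3: (3,3), (3,4), (3,5), (3,6), (4,3), (4,4), (4,5), (4,6), each with probability 1/24.
E[max(X, Z) | min(X, Z) ≥ 3] = (3 + 4 + 5 + 6 + 4 + 4 + 5 + 6) / 8 = 37/8.

37/8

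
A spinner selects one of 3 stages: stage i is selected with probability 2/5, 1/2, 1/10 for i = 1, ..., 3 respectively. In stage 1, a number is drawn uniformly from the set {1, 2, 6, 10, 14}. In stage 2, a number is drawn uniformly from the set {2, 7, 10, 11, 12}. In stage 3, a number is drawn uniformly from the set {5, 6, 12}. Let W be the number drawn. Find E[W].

E[W | stage 1] = (1+2+6+10+14)/5 = 33/5.
E[W | stage 2] = (2+7+10+11+12)/5 = 42/5.
E[W | stage 3] = (5+6+12)/3 = 23/3.
E[W] = (2/5)·(33/5) + (1/2)·(42/5) + (1/10)·(23/3) = 1141/150.

1141/150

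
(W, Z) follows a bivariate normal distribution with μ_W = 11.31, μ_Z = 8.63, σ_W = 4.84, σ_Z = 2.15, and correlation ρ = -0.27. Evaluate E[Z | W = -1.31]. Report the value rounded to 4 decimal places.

10.1436

E[Z | W=x] = μ_Z + ρ(σ_Z/σ_W)(x − μ_W) for jointly normal variables.
E[Z | W=-1.31] = 8.63 + (-0.27)·(2.15/4.84)·(-1.31 − (11.31)) = 8.63 + (-0.11994)·(-12.62) = 10.1436.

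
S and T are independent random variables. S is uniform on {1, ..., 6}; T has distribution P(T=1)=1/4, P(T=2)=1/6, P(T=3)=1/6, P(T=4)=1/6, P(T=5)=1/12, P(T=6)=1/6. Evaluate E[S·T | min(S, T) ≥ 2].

140/9

P(min(S, T) ≥ 2) = 5/8.
Summing ST·P(x,y) over outcomes with min(S, T) ≥ 2 gives 175/18.
E[S·T | min(S, T) ≥ 2] = (175/18) / (5/8) = 140/9.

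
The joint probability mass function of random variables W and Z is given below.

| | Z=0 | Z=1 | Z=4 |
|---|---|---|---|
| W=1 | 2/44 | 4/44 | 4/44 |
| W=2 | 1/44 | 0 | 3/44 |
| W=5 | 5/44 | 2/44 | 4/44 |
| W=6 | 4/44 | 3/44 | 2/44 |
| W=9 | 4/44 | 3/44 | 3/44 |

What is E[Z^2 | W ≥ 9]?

51/10

P(W ≥ 9) = 5/22.
Σ Z^2·P over the event = 0·(4/44) + 1·(3/44) + 16·(3/44) = 51/44.
E[Z^2 | W ≥ 9] = (51/44) / (5/22) = 51/10.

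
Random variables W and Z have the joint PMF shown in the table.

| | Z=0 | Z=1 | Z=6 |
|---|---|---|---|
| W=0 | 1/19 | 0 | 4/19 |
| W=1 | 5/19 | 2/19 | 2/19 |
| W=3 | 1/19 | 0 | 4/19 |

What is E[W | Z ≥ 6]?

7/5

P(Z ≥ 6) = 10/19.
Σ W·P over the event = 0·(4/19) + 1·(2/19) + 3·(4/19) = 14/19.
E[W | Z ≥ 6] = (14/19) / (10/19) = 7/5.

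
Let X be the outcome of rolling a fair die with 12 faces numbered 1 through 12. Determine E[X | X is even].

Given X is even, X is equally likely to be any of {2, 4, 6, 8, 10, 12}.
E[X | X is even] = (2 + 4 + 6 + 8 + 10 + 12) / 6 = 7.

7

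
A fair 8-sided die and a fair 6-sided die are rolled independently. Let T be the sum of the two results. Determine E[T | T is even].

8

P(T is even) = 1/2.
Σ over the event: 2·1/48 + 4·1/16 + 6·5/48 + 8·1/8 + 10·5/48 + 12·1/16 + 14·1/48 = 4.
E[T | T is even] = (4) / (1/2) = 8.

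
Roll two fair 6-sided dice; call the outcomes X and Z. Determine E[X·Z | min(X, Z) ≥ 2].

16

P(min(X, Z) ≥ 2) = 25/36.
Summing XZ·P(x,y) over outcomes with min(X, Z) ≥ 2 gives 100/9.
E[X·Z | min(X, Z) ≥ 2] = (100/9) / (25/36) = 16.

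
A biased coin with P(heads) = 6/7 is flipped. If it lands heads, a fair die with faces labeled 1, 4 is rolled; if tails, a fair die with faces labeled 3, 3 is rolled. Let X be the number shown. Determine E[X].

18/7

E[X | heads] = (1+4)/2 = 5/2.
E[X | tails] = (3+3)/2 = 3.
E[X] = (6/7)·(5/2) + (1/7)·(3) = 18/7.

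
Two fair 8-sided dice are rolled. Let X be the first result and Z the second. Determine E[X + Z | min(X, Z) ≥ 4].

P(min(X, Z) ≥ 4) = 25/64.
Summing (X+Z)·P(x,y) over outcomes with min(X, Z) ≥ 4 gives 75/16.
E[X + Z | min(X, Z) ≥ 4] = (75/16) / (25/64) = 12.

12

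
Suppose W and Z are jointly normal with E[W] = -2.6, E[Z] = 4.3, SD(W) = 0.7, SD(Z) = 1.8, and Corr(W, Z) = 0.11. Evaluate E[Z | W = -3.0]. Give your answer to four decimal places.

For a bivariate normal, E[Z | W=x] = μ_Z + ρ·(σ_Z/σ_W)·(x − μ_W).
E[Z | W=-3.0] = 4.3 + (0.11)·(1.8/0.7)·(-3.0 − (-2.6)) = 4.3 + (0.28286)·(-0.4) = 4.1869.

4.1869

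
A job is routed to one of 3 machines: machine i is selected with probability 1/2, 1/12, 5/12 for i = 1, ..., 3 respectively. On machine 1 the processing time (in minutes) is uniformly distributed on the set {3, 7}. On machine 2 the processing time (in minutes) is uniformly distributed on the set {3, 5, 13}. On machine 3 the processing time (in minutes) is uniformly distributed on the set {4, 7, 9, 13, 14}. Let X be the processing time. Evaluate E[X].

E[X | machine 1] = (3+7)/2 = 5.
E[X | machine 2] = (3+5+13)/3 = 7.
E[X | machine 3] = (4+7+9+13+14)/5 = 47/5.
By the law of total expectation,
E[X] = (1/2)·(5) + (1/12)·(7) + (5/12)·(47/5) = 7.

7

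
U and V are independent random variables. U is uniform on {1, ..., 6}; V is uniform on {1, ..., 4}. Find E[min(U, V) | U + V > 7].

Outcomes with U + V > 7: (4,4), (5,3), (5,4), (6,2), (6,3), (6,4), each with probability 1/24.
E[min(U, V) | U + V > 7] = (4 + 3 + 4 + 2 + 3 + 4) / 6 = 10/3.

10/3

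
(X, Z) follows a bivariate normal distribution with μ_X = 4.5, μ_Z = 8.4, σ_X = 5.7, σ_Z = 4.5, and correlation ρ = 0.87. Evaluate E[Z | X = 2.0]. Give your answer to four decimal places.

6.6829

E[Z | X=x] = μ_Z + ρ(σ_Z/σ_X)(x − μ_X) for jointly normal variables.
E[Z | X=2.0] = 8.4 + (0.87)·(4.5/5.7)·(2.0 − (4.5)) = 8.4 + (0.68684)·(-2.5) = 6.6829.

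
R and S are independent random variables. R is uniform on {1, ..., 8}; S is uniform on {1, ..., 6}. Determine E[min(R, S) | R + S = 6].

Outcomes with R + S = 6: (1,5), (2,4), (3,3), (4,2), (5,1), each with probability 1/48.
E[min(R, S) | R + S = 6] = (1 + 2 + 3 + 2 + 1) / 5 = 9/5.

9/5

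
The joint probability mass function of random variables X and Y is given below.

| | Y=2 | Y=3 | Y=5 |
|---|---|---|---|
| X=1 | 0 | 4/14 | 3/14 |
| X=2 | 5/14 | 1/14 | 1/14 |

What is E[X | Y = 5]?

P(Y = 5) = 2/7.
Σ X·P over the event = 1·(3/14) + 2·(1/14) = 5/14.
E[X | Y = 5] = (5/14) / (2/7) = 5/4.

5/4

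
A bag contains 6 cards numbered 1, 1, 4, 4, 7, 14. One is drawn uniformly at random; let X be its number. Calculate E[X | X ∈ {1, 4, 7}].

17/5

P(X ∈ {1, 4, 7}) = 5/6.
Σ over the event: 1·1/3 + 4·1/3 + 7·1/6 = 17/6.
E[X | X ∈ {1, 4, 7}] = (17/6) / (5/6) = 17/5.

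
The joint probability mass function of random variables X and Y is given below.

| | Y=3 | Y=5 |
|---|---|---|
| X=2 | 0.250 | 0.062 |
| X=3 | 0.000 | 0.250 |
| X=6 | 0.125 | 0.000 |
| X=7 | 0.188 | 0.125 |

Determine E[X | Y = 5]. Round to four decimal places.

P(Y = 5) = 0.437.
Σ X·P over the event = 2·(0.062) + 3·(0.250) + 7·(0.125) = 1.749.
E[X | Y = 5] = (1.749) / (0.437) = 4.0023.

4.0023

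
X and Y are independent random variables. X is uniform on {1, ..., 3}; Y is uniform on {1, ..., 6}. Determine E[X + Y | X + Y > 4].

79/12

P(X + Y > 4) = 2/3.
Summing (X+Y)·P(x,y) over outcomes with X + Y > 4 gives 79/18.
E[X + Y | X + Y > 4] = (79/18) / (2/3) = 79/12.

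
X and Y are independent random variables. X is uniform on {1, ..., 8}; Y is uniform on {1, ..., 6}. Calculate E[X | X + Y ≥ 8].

P(X + Y ≥ 8) = 9/16.
Summing X·P(x,y) over outcomes with X + Y ≥ 8 gives 10/3.
E[X | X + Y ≥ 8] = (10/3) / (9/16) = 160/27.

160/27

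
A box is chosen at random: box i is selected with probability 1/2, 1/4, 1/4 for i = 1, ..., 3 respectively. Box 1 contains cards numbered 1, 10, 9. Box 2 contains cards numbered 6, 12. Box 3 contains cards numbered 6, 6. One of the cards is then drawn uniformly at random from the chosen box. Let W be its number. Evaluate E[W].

85/12

E[W | box 1] = (1+10+9)/3 = 20/3.
E[W | box 2] = (6+12)/2 = 9.
E[W | box 3] = (6+6)/2 = 6.
By the law of total expectation,
E[W] = (1/2)·(20/3) + (1/4)·(9) + (1/4)·(6) = 85/12.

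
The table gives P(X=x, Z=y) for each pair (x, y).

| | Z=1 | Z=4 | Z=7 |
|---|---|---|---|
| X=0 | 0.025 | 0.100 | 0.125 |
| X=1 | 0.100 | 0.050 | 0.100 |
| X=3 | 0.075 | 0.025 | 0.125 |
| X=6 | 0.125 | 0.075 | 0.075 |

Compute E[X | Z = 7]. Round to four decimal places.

2.1765

P(Z = 7) = 0.425.
Σ X·P over the event = 0·(0.125) + 1·(0.100) + 3·(0.125) + 6·(0.075) = 0.925.
E[X | Z = 7] = (0.925) / (0.425) = 2.1765.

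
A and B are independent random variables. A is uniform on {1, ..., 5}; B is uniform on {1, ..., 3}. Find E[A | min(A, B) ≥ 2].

7/2

P(min(A, B) ≥ 2) = 8/15.
Summing A·P(x,y) over outcomes with min(A, B) ≥ 2 gives 28/15.
E[A | min(A, B) ≥ 2] = (28/15) / (8/15) = 7/2.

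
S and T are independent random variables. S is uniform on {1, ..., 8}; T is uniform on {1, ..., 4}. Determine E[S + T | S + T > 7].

66/7

P(S + T > 7) = 7/16.
Summing (S+T)·P(x,y) over outcomes with S + T > 7 gives 33/8.
E[S + T | S + T > 7] = (33/8) / (7/16) = 66/7.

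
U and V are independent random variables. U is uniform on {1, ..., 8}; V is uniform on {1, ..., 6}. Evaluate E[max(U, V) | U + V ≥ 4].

P(U + V ≥ 4) = 15/16.
Summing max(U,V)·P(x,y) over outcomes with U + V ≥ 4 gives 41/8.
E[max(U, V) | U + V ≥ 4] = (41/8) / (15/16) = 82/15.

82/15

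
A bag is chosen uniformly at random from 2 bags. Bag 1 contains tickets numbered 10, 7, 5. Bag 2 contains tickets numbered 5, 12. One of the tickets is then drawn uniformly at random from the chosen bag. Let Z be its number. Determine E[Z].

E[Z | bag 1] = (10+7+5)/3 = 22/3.
E[Z | bag 2] = (5+12)/2 = 17/2.
E[Z] = (1/2)·(22/3) + (1/2)·(17/2) = 95/12.

95/12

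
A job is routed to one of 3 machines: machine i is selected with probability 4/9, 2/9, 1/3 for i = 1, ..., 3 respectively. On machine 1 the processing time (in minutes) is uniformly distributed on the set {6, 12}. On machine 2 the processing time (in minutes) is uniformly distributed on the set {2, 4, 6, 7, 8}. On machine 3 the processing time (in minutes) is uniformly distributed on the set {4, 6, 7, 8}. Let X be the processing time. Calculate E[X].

437/60

E[X | machine 1] = (6+12)/2 = 9.
E[X | machine 2] = (2+4+6+7+8)/5 = 27/5.
E[X | machine 3] = (4+6+7+8)/4 = 25/4.
E[X] = (4/9)·(9) + (2/9)·(27/5) + (1/3)·(25/4) = 437/60.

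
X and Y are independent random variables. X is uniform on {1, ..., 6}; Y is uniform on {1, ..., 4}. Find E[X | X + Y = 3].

Outcomes with X + Y = 3: (1,2), (2,1), each with probability 1/24.
E[X | X + Y = 3] = (1 + 2) / 2 = 3/2.

3/2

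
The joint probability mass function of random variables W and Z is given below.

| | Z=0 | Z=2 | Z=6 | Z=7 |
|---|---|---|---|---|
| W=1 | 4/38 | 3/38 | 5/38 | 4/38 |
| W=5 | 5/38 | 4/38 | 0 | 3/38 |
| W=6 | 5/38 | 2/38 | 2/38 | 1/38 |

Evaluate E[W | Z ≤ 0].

P(Z ≤ 0) = 7/19.
Summing W·P(W=x,Z=y) over the conditioning event gives 59/38.
E[W | Z ≤ 0] = (59/38) / (7/19) = 59/14.

59/14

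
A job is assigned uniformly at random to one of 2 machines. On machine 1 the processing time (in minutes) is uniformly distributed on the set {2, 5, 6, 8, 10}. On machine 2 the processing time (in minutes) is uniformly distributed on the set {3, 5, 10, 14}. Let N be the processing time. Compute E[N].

71/10

E[N | machine 1] = (2+5+6+8+10)/5 = 31/5.
E[N | machine 2] = (3+5+10+14)/4 = 8.
By the law of total expectation,
E[N] = (1/2)·(31/5) + (1/2)·(8) = 71/10.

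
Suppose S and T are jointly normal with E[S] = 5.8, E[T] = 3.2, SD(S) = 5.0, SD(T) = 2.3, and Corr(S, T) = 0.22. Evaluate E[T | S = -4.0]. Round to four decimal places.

2.2082

For a bivariate normal, E[T | S=x] = μ_T + ρ·(σ_T/σ_S)·(x − μ_S).
E[T | S=-4.0] = 3.2 + (0.22)·(2.3/5.0)·(-4.0 − (5.8)) = 3.2 + (0.1012)·(-9.8) = 2.2082.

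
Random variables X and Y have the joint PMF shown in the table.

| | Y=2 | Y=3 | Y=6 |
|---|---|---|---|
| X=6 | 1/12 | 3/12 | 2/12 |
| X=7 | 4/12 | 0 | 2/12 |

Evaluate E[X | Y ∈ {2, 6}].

20/3

P(Y ∈ {2, 6}) = 3/4.
Summing X·P(X=x,Y=y) over the conditioning event gives 5.
E[X | Y ∈ {2, 6}] = (5) / (3/4) = 20/3.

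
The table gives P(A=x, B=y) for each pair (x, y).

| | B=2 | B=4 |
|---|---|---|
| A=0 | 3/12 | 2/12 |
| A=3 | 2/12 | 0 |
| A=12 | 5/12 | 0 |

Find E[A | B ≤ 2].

P(B ≤ 2) = 5/6.
Σ A·P over the event = 0·(3/12) + 3·(2/12) + 12·(5/12) = 11/2.
E[A | B ≤ 2] = (11/2) / (5/6) = 33/5.

33/5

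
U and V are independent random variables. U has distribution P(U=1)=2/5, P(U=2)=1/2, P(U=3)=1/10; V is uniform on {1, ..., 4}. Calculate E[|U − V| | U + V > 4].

P(U + V > 4) = 17/40.
Summing |U−V|·P(x,y) over outcomes with U + V > 4 gives 29/40.
E[|U − V| | U + V > 4] = (29/40) / (17/40) = 29/17.

29/17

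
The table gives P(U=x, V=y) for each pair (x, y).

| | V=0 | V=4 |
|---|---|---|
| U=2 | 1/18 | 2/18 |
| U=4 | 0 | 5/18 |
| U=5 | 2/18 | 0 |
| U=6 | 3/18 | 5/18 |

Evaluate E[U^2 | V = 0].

P(V = 0) = 1/3.
Σ U^2·P over the event = 4·(1/18) + 25·(2/18) + 36·(3/18) = 9.
E[U^2 | V = 0] = (9) / (1/3) = 27.

27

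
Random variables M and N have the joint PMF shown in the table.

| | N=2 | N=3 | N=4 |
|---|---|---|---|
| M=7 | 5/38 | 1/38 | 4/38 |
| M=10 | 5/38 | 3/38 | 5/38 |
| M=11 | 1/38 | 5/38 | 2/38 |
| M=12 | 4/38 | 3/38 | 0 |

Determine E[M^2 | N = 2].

1442/15

P(N = 2) = 15/38.
Summing M^2·P(M=x,N=y) over the conditioning event gives 721/19.
E[M^2 | N = 2] = (721/19) / (15/38) = 1442/15.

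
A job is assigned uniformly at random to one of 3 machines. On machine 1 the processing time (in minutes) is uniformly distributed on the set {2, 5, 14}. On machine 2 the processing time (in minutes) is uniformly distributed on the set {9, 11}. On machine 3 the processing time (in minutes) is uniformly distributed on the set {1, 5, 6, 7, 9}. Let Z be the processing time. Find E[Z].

113/15

E[Z | machine 1] = (2+5+14)/3 = 7.
E[Z | machine 2] = (9+11)/2 = 10.
E[Z | machine 3] = (1+5+6+7+9)/5 = 28/5.
By the law of total expectation,
E[Z] = (1/3)·(7) + (1/3)·(10) + (1/3)·(28/5) = 113/15.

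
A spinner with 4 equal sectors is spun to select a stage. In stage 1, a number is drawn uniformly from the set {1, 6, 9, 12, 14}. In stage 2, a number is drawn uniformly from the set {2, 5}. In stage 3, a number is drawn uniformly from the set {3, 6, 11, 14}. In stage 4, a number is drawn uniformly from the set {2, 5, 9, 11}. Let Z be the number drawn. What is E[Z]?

543/80

E[Z | stage 1] = (1+6+9+12+14)/5 = 42/5.
E[Z | stage 2] = (2+5)/2 = 7/2.
E[Z | stage 3] = (3+6+11+14)/4 = 17/2.
E[Z | stage 4] = (2+5+9+11)/4 = 27/4.
By the law of total expectation,
E[Z] = (1/4)·(42/5) + (1/4)·(7/2) + (1/4)·(17/2) + (1/4)·(27/4) = 543/80.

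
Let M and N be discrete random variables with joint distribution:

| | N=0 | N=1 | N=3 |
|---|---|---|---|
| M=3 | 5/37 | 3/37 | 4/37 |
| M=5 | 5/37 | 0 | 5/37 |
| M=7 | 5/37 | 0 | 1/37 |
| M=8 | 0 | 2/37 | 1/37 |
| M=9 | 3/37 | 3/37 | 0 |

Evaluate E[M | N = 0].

P(N = 0) = 18/37.
Σ M·P over the event = 3·(5/37) + 5·(5/37) + 7·(5/37) + 9·(3/37) = 102/37.
E[M | N = 0] = (102/37) / (18/37) = 17/3.

17/3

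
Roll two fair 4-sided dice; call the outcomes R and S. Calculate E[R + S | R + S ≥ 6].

20/3

P(R + S ≥ 6) = 3/8.
Summing (R+S)·P(x,y) over outcomes with R + S ≥ 6 gives 5/2.
E[R + S | R + S ≥ 6] = (5/2) / (3/8) = 20/3.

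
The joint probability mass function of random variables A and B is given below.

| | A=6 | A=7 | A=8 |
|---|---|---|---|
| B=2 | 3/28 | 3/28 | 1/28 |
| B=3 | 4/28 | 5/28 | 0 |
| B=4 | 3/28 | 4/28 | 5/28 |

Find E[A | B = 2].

47/7

P(B = 2) = 1/4.
Σ A·P over the event = 6·(3/28) + 7·(3/28) + 8·(1/28) = 47/28.
E[A | B = 2] = (47/28) / (1/4) = 47/7.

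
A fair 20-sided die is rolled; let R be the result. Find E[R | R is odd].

10

Given R is odd, R is equally likely to be any of {1, 3, 5, 7, 9, 11, 13, 15, 17, 19}.
E[R | R is odd] = (1 + 3 + 5 + 7 + 9 + 11 + 13 + 15 + 17 + 19) / 10 = 10.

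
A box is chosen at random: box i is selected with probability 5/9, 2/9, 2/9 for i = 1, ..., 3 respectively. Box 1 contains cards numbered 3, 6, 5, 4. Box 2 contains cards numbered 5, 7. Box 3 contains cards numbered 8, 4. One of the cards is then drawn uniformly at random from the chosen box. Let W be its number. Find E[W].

31/6

E[W | box 1] = (3+6+5+4)/4 = 9/2.
E[W | box 2] = (5+7)/2 = 6.
E[W | box 3] = (8+4)/2 = 6.
E[W] = (5/9)·(9/2) + (2/9)·(6) + (2/9)·(6) = 31/6.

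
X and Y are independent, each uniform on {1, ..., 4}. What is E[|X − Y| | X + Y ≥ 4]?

18/13

P(X + Y ≥ 4) = 13/16.
Summing |X−Y|·P(x,y) over outcomes with X + Y ≥ 4 gives 9/8.
E[|X − Y| | X + Y ≥ 4] = (9/8) / (13/16) = 18/13.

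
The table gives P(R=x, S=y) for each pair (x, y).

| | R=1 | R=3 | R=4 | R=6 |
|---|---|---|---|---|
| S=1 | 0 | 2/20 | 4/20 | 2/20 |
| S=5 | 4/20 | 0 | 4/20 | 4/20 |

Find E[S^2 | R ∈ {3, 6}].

P(R ∈ {3, 6}) = 2/5.
Summing S^2·P(R=x,S=y) over the conditioning event gives 26/5.
E[S^2 | R ∈ {3, 6}] = (26/5) / (2/5) = 13.

13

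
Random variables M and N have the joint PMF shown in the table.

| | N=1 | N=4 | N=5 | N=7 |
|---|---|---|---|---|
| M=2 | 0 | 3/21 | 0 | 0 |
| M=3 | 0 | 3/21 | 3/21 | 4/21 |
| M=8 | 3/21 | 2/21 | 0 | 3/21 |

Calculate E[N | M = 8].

P(M = 8) = 8/21.
Σ N·P over the event = 1·(3/21) + 4·(2/21) + 7·(3/21) = 32/21.
E[N | M = 8] = (32/21) / (8/21) = 4.

4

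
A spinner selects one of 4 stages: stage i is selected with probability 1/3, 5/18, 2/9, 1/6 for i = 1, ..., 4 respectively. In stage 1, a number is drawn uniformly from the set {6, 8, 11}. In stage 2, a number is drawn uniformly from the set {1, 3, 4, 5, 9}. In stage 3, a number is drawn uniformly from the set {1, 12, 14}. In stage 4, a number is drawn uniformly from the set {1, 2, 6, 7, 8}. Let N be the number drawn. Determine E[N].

34/5

E[N | stage 1] = (6+8+11)/3 = 25/3.
E[N | stage 2] = (1+3+4+5+9)/5 = 22/5.
E[N | stage 3] = (1+12+14)/3 = 9.
E[N | stage 4] = (1+2+6+7+8)/5 = 24/5.
E[N] = (1/3)·(25/3) + (5/18)·(22/5) + (2/9)·(9) + (1/6)·(24/5) = 34/5.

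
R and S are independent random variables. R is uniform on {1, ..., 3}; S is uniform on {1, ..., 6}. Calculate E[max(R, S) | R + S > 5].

Outcomes with R + S > 5: (1,5), (1,6), (2,4), (2,5), (2,6), (3,3), (3,4), (3,5), (3,6), each with probability 1/18.
E[max(R, S) | R + S > 5] = (5 + 6 + 4 + 5 + 6 + 3 + 4 + 5 + 6) / 9 = 44/9.

44/9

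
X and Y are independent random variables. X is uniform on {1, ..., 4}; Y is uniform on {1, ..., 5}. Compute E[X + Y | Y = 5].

15/2

Outcomes with Y = 5: (1,5), (2,5), (3,5), (4,5), each with probability 1/20.
E[X + Y | Y = 5] = (6 + 7 + 8 + 9) / 4 = 15/2.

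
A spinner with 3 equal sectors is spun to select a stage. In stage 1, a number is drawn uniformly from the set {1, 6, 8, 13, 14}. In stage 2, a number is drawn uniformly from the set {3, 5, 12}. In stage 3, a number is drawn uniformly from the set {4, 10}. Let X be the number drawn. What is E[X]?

331/45

E[X | stage 1] = (1+6+8+13+14)/5 = 42/5.
E[X | stage 2] = (3+5+12)/3 = 20/3.
E[X | stage 3] = (4+10)/2 = 7.
E[X] = (1/3)·(42/5) + (1/3)·(20/3) + (1/3)·(7) = 331/45.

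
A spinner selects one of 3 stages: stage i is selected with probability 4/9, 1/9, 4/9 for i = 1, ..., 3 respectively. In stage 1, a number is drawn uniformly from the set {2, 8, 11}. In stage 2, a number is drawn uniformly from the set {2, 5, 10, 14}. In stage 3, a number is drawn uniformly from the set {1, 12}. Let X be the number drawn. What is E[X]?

E[X | stage 1] = (2+8+11)/3 = 7.
E[X | stage 2] = (2+5+10+14)/4 = 31/4.
E[X | stage 3] = (1+12)/2 = 13/2.
By the law of total expectation,
E[X] = (4/9)·(7) + (1/9)·(31/4) + (4/9)·(13/2) = 247/36.

247/36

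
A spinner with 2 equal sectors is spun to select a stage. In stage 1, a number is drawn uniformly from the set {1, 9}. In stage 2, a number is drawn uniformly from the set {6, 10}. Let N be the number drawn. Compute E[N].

E[N | stage 1] = (1+9)/2 = 5.
E[N | stage 2] = (6+10)/2 = 8.
E[N] = (1/2)·(5) + (1/2)·(8) = 13/2.

13/2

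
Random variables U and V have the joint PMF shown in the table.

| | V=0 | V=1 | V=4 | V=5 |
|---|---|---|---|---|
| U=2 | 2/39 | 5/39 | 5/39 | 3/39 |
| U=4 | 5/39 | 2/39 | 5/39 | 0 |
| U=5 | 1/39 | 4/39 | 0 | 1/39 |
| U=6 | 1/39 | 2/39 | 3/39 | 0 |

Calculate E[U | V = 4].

48/13

P(V = 4) = 1/3.
Σ U·P over the event = 2·(5/39) + 4·(5/39) + 6·(3/39) = 16/13.
E[U | V = 4] = (16/13) / (1/3) = 48/13.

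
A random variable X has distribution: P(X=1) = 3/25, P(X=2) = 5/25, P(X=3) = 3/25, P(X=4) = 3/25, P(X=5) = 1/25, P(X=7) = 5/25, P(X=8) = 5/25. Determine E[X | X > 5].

15/2

P(X > 5) = 2/5.
Σ over the event: 7·1/5 + 8·1/5 = 3.
E[X | X > 5] = (3) / (2/5) = 15/2.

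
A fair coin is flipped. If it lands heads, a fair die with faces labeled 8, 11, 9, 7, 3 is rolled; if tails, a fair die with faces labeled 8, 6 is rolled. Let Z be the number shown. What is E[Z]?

73/10

E[Z | heads] = (8+11+9+7+3)/5 = 38/5.
E[Z | tails] = (8+6)/2 = 7.
By the law of total expectation,
E[Z] = (1/2)·(38/5) + (1/2)·(7) = 73/10.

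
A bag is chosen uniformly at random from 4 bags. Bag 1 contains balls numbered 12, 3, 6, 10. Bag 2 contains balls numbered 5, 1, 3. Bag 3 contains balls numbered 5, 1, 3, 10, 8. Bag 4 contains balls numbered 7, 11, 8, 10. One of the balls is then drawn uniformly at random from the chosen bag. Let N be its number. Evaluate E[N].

E[N | bag 1] = (12+3+6+10)/4 = 31/4.
E[N | bag 2] = (5+1+3)/3 = 3.
E[N | bag 3] = (5+1+3+10+8)/5 = 27/5.
E[N | bag 4] = (7+11+8+10)/4 = 9.
By the law of total expectation,
E[N] = (1/4)·(31/4) + (1/4)·(3) + (1/4)·(27/5) + (1/4)·(9) = 503/80.

503/80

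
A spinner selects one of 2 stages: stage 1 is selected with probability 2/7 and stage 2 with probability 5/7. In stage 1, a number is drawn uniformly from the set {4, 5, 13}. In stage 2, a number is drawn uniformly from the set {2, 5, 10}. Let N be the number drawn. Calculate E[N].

E[N | stage 1] = (4+5+13)/3 = 22/3.
E[N | stage 2] = (2+5+10)/3 = 17/3.
By the law of total expectation,
E[N] = (2/7)·(22/3) + (5/7)·(17/3) = 43/7.

43/7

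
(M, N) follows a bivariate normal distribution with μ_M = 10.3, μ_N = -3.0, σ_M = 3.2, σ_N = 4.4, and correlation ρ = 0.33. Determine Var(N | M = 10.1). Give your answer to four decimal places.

17.2517

For a bivariate normal, Var(N | M=x) = σ_N²(1 − ρ²).
Var(N | M=10.1) = (4.4)²·(1 − (0.33)²) = 19.36·0.8911 = 17.2517.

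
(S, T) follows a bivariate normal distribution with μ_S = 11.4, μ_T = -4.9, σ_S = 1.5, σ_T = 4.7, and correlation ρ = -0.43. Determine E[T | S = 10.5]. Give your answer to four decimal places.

-3.6874

E[T | S=x] = μ_T + ρ(σ_T/σ_S)(x − μ_S) for jointly normal variables.
E[T | S=10.5] = -4.9 + (-0.43)·(4.7/1.5)·(10.5 − (11.4)) = -4.9 + (-1.3473)·(-0.9) = -3.6874.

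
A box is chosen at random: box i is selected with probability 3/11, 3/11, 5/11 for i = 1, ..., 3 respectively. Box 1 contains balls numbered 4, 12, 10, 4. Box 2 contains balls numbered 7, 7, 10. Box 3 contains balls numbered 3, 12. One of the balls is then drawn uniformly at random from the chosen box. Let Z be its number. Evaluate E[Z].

84/11

E[Z | box 1] = (4+12+10+4)/4 = 15/2.
E[Z | box 2] = (7+7+10)/3 = 8.
E[Z | box 3] = (3+12)/2 = 15/2.
E[Z] = (3/11)·(15/2) + (3/11)·(8) + (5/11)·(15/2) = 84/11.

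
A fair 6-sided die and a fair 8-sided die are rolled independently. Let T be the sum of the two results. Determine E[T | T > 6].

P(T > 6) = 11/16.
Σ over the event: 7·1/8 + 8·1/8 + 9·1/8 + 10·5/48 + 11·1/12 + 12·1/16 + 13·1/24 + 14·1/48 = 157/24.
E[T | T > 6] = (157/24) / (11/16) = 314/33.

314/33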